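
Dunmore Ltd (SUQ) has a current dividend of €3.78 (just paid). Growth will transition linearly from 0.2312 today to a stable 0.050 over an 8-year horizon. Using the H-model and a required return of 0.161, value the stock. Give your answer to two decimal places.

€60.44

H-model: P₀ = D₀[(1+g_L) + H(g_S−g_L)]/(r−g_L), with H = 8/2 = 4.
P₀ = 3.78 × [(1+0.05) + 4×(0.2312−0.05)] / (0.161−0.05)
   = 3.78 × 1.7748 / 0.111 = 60.4391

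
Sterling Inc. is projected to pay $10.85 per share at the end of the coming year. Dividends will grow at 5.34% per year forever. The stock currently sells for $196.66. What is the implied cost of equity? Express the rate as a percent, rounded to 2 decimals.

Rearranging the constant-growth DDM: r = D₁/P₀ + g.
r = 10.8500 / 196.66 + 0.0534 = 0.05517 + 0.0534 = 0.10857

10.86%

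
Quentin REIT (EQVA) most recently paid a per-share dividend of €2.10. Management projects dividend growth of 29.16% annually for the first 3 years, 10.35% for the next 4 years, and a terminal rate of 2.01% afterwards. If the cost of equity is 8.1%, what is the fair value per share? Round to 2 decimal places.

Three-stage DDM. Project D₁…D_7; terminal Gordon value at t=7 with g = 0.0201; discount at r = 0.081.
D_1 = 2.7124
D_2 = 3.5033
D_3 = 4.5248
D_4 = 4.9932
D_5 = 5.5100
D_6 = 6.0802
D_7 = 6.7095
TV_7 = 6.8444/(0.081−0.0201) = 112.3876
P₀ = Σ Dₜ/(1+r)ᵗ + TV_7/(1+r)^7 = 89.3319

€89.33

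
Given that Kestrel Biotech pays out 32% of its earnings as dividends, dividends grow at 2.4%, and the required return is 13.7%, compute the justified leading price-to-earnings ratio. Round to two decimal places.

2.83

Justified leading P/E = b/(r−g) = 0.32/(0.137−0.024) = 2.8319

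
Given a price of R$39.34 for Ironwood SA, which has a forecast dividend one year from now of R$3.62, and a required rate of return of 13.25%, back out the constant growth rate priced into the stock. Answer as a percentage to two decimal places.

4.05%

From P₀ = D₁/(r − g), the implied growth is g = r − D₁/P₀.
g = 0.1325 − 3.62/39.34 = 0.1325 − 0.09202 = 0.04048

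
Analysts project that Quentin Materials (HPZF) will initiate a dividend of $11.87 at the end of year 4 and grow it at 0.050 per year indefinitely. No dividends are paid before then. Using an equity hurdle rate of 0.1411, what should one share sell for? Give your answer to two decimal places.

Deferred-dividend DDM. At t=3 the remaining stream is a growing perpetuity with first payment D_4 = 11.87.
V_3 = D_4/(r−g) = 11.87/(0.1411−0.05) = 130.2964
P₀ = V_3/(1+r)^3 = 130.2964/(1+0.1411)^3 = 87.6923

$87.69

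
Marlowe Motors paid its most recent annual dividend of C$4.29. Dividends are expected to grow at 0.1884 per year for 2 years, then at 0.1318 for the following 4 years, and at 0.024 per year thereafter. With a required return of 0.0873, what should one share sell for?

Three-stage DDM. Project D₁…D_6; terminal Gordon value at t=6 with g = 0.024; discount at r = 0.0873.
D_1 = 5.0982
D_2 = 6.0587
D_3 = 6.8573
D_4 = 7.7611
D_5 = 8.7840
D_6 = 9.9417
TV_6 = 10.1803/(0.0873−0.024) = 160.8265
P₀ = Σ Dₜ/(1+r)ᵗ + TV_6/(1+r)^6 = 129.8316

C$129.83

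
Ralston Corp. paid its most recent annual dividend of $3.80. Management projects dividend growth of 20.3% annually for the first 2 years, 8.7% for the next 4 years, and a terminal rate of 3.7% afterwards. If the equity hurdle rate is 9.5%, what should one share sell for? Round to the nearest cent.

$106.41

Three-stage DDM. Project D₁…D_6; terminal Gordon value at t=6 with g = 0.037; discount at r = 0.095.
D_1 = 4.5714
D_2 = 5.4994
D_3 = 5.9778
D_4 = 6.4979
D_5 = 7.0632
D_6 = 7.6777
TV_6 = 7.9618/(0.095−0.037) = 137.2726
P₀ = Σ Dₜ/(1+r)ᵗ + TV_6/(1+r)^6 = 106.4090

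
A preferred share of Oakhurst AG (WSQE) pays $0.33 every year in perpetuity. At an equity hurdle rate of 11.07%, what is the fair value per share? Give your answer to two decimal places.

Zero-growth DDM (perpetuity): P₀ = D/r = 0.33 / 0.1107 = 2.9810

$2.98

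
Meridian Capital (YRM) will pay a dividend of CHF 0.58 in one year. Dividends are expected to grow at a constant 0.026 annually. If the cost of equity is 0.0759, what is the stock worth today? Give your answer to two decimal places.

CHF 11.62

Gordon growth model: P₀ = D₁/(r − g), with D₁ = 0.58 given directly.
P₀ = 0.5800 / (0.0759 − 0.026) = 0.5800 / 0.0499 = 11.6232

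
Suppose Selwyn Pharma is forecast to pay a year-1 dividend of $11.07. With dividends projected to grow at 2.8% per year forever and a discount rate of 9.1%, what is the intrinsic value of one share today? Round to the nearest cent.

$175.71

Gordon growth model: P₀ = D₁/(r − g), with D₁ = 11.07 given directly.
P₀ = 11.0700 / (0.091 − 0.028) = 11.0700 / 0.063 = 175.7143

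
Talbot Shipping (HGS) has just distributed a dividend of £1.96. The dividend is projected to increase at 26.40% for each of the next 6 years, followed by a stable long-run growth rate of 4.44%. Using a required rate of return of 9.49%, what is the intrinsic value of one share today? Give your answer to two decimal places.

£115.99

Two-stage DDM. Project D₁…D_6 at 0.264, terminal growth 0.0444, discount at r = 0.0949.
D_1 = 2.4774
D_2 = 3.1315
D_3 = 3.9582
D_4 = 5.0032
D_5 = 6.3240
D_6 = 7.9935
Terminal value at t=6: TV = D_7/(r−g) = 8.3484/(0.0949−0.0444) = 165.3157
P₀ = 2.4774/(1+0.0949)^1 + 3.1315/(1+0.0949)^2 + 3.9582/(1+0.0949)^3 + 5.0032/(1+0.0949)^4 + 6.3240/(1+0.0949)^5 + 7.9935/(1+0.0949)^6 + 165.3157/(1+0.0949)^6 = 115.9855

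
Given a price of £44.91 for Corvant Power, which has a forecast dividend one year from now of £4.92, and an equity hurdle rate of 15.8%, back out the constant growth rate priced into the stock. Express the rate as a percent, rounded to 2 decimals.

From P₀ = D₁/(r − g), the implied growth is g = r − D₁/P₀.
g = 0.158 − 4.92/44.91 = 0.158 − 0.10955 = 0.04845

4.84%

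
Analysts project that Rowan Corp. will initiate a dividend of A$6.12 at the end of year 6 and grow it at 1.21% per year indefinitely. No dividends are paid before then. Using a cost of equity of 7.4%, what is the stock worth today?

A$69.19

Deferred-dividend DDM. At t=5 the remaining stream is a growing perpetuity with first payment D_6 = 6.12.
V_5 = D_6/(r−g) = 6.12/(0.074−0.0121) = 98.8691
P₀ = V_5/(1+r)^5 = 98.8691/(1+0.074)^5 = 69.1894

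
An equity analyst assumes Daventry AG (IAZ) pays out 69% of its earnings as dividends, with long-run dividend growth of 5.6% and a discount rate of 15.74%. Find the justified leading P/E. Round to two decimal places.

Justified leading P/E = b/(r−g) = 0.69/(0.1574−0.056) = 6.8047

6.80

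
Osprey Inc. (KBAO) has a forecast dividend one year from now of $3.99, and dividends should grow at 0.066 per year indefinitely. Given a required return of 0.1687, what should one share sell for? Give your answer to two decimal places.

$38.85

Gordon growth model: P₀ = D₁/(r − g), with D₁ = 3.99 given directly.
P₀ = 3.9900 / (0.1687 − 0.066) = 3.9900 / 0.1027 = 38.8510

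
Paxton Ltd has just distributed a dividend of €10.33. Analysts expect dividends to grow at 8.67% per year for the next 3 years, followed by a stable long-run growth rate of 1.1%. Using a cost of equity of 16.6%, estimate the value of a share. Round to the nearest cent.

Two-stage DDM. Project D₁…D_3 at 0.0867, terminal growth 0.011, discount at r = 0.166.
D_1 = 11.2256
D_2 = 12.1989
D_3 = 13.2565
Terminal value at t=3: TV = D_4/(r−g) = 13.4023/(0.166−0.011) = 86.4667
P₀ = 11.2256/(1+0.166)^1 + 12.1989/(1+0.166)^2 + 13.2565/(1+0.166)^3 + 86.4667/(1+0.166)^3 = 81.5074

€81.51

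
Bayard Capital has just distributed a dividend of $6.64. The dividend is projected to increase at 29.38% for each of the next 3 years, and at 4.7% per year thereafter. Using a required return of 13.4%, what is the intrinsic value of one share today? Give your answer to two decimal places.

Two-stage DDM. Project D₁…D_3 at 0.2938, terminal growth 0.047, discount at r = 0.134.
D_1 = 8.5908
D_2 = 11.1148
D_3 = 14.3804
Terminal value at t=3: TV = D_4/(r−g) = 15.0562/(0.134−0.047) = 173.0601
P₀ = 8.5908/(1+0.134)^1 + 11.1148/(1+0.134)^2 + 14.3804/(1+0.134)^3 + 173.0601/(1+0.134)^3 = 144.7547

$144.75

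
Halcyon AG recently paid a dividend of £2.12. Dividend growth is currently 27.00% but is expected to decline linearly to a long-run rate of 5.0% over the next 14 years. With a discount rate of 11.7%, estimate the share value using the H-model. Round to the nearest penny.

H-model: P₀ = D₀[(1+g_L) + H(g_S−g_L)]/(r−g_L), with H = 14/2 = 7.
P₀ = 2.12 × [(1+0.05) + 7×(0.27−0.05)] / (0.117−0.05)
   = 2.12 × 2.5900 / 0.067 = 81.9522

£81.95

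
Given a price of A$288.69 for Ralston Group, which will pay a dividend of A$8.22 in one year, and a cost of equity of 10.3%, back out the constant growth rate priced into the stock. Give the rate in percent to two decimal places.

7.45%

From P₀ = D₁/(r − g), the implied growth is g = r − D₁/P₀.
g = 0.103 − 8.22/288.69 = 0.103 − 0.02847 = 0.07453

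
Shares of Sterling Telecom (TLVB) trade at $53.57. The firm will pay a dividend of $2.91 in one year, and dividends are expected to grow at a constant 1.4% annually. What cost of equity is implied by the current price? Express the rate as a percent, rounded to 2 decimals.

6.83%

Rearranging the constant-growth DDM: r = D₁/P₀ + g.
r = 2.9100 / 53.57 + 0.014 = 0.05432 + 0.014 = 0.06832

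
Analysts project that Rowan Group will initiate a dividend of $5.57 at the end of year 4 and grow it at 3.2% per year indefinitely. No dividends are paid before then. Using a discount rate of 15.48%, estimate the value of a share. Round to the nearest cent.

Deferred-dividend DDM. At t=3 the remaining stream is a growing perpetuity with first payment D_4 = 5.57.
V_3 = D_4/(r−g) = 5.57/(0.1548−0.032) = 45.3583
P₀ = V_3/(1+r)^3 = 45.3583/(1+0.1548)^3 = 29.4535

$29.45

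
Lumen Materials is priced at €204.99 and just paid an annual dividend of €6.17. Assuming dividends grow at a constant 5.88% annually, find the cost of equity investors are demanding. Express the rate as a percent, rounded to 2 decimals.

Rearranging the constant-growth DDM: r = D₁/P₀ + g.
D₁ = 6.17 × (1 + 0.0588) = 6.5328.
r = 6.5328 / 204.99 + 0.0588 = 0.03187 + 0.0588 = 0.09067

9.07%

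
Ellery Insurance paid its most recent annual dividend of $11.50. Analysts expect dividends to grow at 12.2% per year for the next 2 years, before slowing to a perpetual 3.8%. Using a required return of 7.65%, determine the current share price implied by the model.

$361.29

Two-stage DDM. Project D₁…D_2 at 0.122, terminal growth 0.038, discount at r = 0.0765.
D_1 = 12.9030
D_2 = 14.4772
Terminal value at t=2: TV = D_3/(r−g) = 15.0273/(0.0765−0.038) = 390.3194
P₀ = 12.9030/(1+0.0765)^1 + 14.4772/(1+0.0765)^2 + 390.3194/(1+0.0765)^2 = 361.2943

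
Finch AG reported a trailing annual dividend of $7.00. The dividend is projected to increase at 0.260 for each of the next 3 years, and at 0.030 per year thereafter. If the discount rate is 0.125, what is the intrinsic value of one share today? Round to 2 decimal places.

$133.08

Two-stage DDM. Project D₁…D_3 at 0.26, terminal growth 0.03, discount at r = 0.125.
D_1 = 8.8200
D_2 = 11.1132
D_3 = 14.0026
Terminal value at t=3: TV = D_4/(r−g) = 14.4227/(0.125−0.03) = 151.8180
P₀ = 8.8200/(1+0.125)^1 + 11.1132/(1+0.125)^2 + 14.0026/(1+0.125)^3 + 151.8180/(1+0.125)^3 = 133.0819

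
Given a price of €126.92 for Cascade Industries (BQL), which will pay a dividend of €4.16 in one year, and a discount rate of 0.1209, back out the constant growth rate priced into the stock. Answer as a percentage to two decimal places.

From P₀ = D₁/(r − g), the implied growth is g = r − D₁/P₀.
g = 0.1209 − 4.16/126.92 = 0.1209 − 0.03278 = 0.08812

8.81%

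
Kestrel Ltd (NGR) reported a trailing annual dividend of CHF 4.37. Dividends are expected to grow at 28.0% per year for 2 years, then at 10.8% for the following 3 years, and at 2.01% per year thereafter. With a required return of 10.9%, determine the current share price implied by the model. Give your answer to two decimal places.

Three-stage DDM. Project D₁…D_5; terminal Gordon value at t=5 with g = 0.0201; discount at r = 0.109.
D_1 = 5.5936
D_2 = 7.1598
D_3 = 7.9331
D_4 = 8.7898
D_5 = 9.7391
TV_5 = 9.9349/(0.109−0.0201) = 111.7536
P₀ = Σ Dₜ/(1+r)ᵗ + TV_5/(1+r)^5 = 94.9184

CHF 94.92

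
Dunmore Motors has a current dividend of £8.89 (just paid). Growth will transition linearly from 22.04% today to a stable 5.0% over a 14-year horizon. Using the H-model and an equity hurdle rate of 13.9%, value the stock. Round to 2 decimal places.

H-model: P₀ = D₀[(1+g_L) + H(g_S−g_L)]/(r−g_L), with H = 14/2 = 7.
P₀ = 8.89 × [(1+0.05) + 7×(0.2204−0.05)] / (0.139−0.05)
   = 8.89 × 2.2428 / 0.089 = 224.0280

£224.03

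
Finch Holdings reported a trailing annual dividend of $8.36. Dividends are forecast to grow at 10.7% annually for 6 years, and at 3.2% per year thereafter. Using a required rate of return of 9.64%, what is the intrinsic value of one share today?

$193.81

Two-stage DDM. Project D₁…D_6 at 0.107, terminal growth 0.032, discount at r = 0.0964.
D_1 = 9.2545
D_2 = 10.2448
D_3 = 11.3409
D_4 = 12.5544
D_5 = 13.8977
D_6 = 15.3848
Terminal value at t=6: TV = D_7/(r−g) = 15.8771/(0.0964−0.032) = 246.5391
P₀ = 9.2545/(1+0.0964)^1 + 10.2448/(1+0.0964)^2 + 11.3409/(1+0.0964)^3 + 12.5544/(1+0.0964)^4 + 13.8977/(1+0.0964)^5 + 15.3848/(1+0.0964)^6 + 246.5391/(1+0.0964)^6 = 193.8141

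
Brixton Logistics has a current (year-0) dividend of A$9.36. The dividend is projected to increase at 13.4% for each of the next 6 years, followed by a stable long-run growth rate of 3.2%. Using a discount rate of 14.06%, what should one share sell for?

Two-stage DDM. Project D₁…D_6 at 0.134, terminal growth 0.032, discount at r = 0.1406.
D_1 = 10.6142
D_2 = 12.0365
D_3 = 13.6494
D_4 = 15.4785
D_5 = 17.5526
D_6 = 19.9046
Terminal value at t=6: TV = D_7/(r−g) = 20.5416/(0.1406−0.032) = 189.1490
P₀ = 10.6142/(1+0.1406)^1 + 12.0365/(1+0.1406)^2 + 13.6494/(1+0.1406)^3 + 15.4785/(1+0.1406)^4 + 17.5526/(1+0.1406)^5 + 19.9046/(1+0.1406)^6 + 189.1490/(1+0.1406)^6 = 140.9356

A$140.94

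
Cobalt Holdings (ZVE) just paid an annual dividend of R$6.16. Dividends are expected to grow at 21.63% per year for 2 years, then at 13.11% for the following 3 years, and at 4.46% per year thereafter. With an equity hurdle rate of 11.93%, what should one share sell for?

Three-stage DDM. Project D₁…D_5; terminal Gordon value at t=5 with g = 0.0446; discount at r = 0.1193.
D_1 = 7.4924
D_2 = 9.1130
D_3 = 10.3077
D_4 = 11.6591
D_5 = 13.1876
TV_5 = 13.7757/(0.1193−0.0446) = 184.4143
P₀ = Σ Dₜ/(1+r)ᵗ + TV_5/(1+r)^5 = 141.2221

R$141.22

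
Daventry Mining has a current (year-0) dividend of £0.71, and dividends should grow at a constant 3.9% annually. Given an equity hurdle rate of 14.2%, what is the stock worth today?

Gordon growth model: P₀ = D₁/(r − g). D₁ = 0.71 × (1 + 0.039) = 0.7377.
P₀ = 0.7377 / (0.142 − 0.039) = 0.7377 / 0.103 = 7.1620

£7.16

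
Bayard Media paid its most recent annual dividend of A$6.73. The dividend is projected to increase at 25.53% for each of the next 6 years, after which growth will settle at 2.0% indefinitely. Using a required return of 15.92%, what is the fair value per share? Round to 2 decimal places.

A$133.38

Two-stage DDM. Project D₁…D_6 at 0.2553, terminal growth 0.02, discount at r = 0.1592.
D_1 = 8.4482
D_2 = 10.6050
D_3 = 13.3124
D_4 = 16.7111
D_5 = 20.9775
D_6 = 26.3330
Terminal value at t=6: TV = D_7/(r−g) = 26.8597/(0.1592−0.02) = 192.9573
P₀ = 8.4482/(1+0.1592)^1 + 10.6050/(1+0.1592)^2 + 13.3124/(1+0.1592)^3 + 16.7111/(1+0.1592)^4 + 20.9775/(1+0.1592)^5 + 26.3330/(1+0.1592)^6 + 192.9573/(1+0.1592)^6 = 133.3828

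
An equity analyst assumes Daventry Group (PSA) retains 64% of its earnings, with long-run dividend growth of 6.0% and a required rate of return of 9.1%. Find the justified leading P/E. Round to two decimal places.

11.61

Payout ratio b = 1 − 0.64 = 0.36.
Justified leading P/E = b/(r−g) = 0.36/(0.091−0.06) = 11.6129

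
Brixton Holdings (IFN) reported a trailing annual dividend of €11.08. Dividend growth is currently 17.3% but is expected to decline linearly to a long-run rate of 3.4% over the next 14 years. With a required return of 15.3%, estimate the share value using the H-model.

H-model: P₀ = D₀[(1+g_L) + H(g_S−g_L)]/(r−g_L), with H = 14/2 = 7.
P₀ = 11.08 × [(1+0.034) + 7×(0.173−0.034)] / (0.153−0.034)
   = 11.08 × 2.0070 / 0.119 = 186.8703

€186.87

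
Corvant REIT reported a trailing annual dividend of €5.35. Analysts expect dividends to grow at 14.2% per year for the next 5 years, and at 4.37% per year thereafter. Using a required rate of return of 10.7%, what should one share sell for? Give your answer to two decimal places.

Two-stage DDM. Project D₁…D_5 at 0.142, terminal growth 0.0437, discount at r = 0.107.
D_1 = 6.1097
D_2 = 6.9773
D_3 = 7.9681
D_4 = 9.0995
D_5 = 10.3916
Terminal value at t=5: TV = D_6/(r−g) = 10.8458/(0.107−0.0437) = 171.3390
P₀ = 6.1097/(1+0.107)^1 + 6.9773/(1+0.107)^2 + 7.9681/(1+0.107)^3 + 9.0995/(1+0.107)^4 + 10.3916/(1+0.107)^5 + 171.3390/(1+0.107)^5 = 132.4634

€132.46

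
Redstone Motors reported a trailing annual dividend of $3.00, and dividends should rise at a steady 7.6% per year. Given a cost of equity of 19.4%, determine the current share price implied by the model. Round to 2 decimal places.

Gordon growth model: P₀ = D₁/(r − g). D₁ = 3.00 × (1 + 0.076) = 3.2280.
P₀ = 3.2280 / (0.194 − 0.076) = 3.2280 / 0.118 = 27.3559

$27.36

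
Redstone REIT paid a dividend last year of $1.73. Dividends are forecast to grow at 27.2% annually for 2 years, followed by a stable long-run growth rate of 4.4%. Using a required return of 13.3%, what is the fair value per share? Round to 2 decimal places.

$29.70

Two-stage DDM. Project D₁…D_2 at 0.272, terminal growth 0.044, discount at r = 0.133.
D_1 = 2.2006
D_2 = 2.7991
Terminal value at t=2: TV = D_3/(r−g) = 2.9223/(0.133−0.044) = 32.8345
P₀ = 2.2006/(1+0.133)^1 + 2.7991/(1+0.133)^2 + 32.8345/(1+0.133)^2 = 29.7010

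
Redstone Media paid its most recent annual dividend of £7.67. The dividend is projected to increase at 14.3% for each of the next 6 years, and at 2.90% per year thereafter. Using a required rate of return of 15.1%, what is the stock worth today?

Two-stage DDM. Project D₁…D_6 at 0.143, terminal growth 0.029, discount at r = 0.151.
D_1 = 8.7668
D_2 = 10.0205
D_3 = 11.4534
D_4 = 13.0912
D_5 = 14.9633
D_6 = 17.1030
Terminal value at t=6: TV = D_7/(r−g) = 17.5990/(0.151−0.029) = 144.2541
P₀ = 8.7668/(1+0.151)^1 + 10.0205/(1+0.151)^2 + 11.4534/(1+0.151)^3 + 13.0912/(1+0.151)^4 + 14.9633/(1+0.151)^5 + 17.1030/(1+0.151)^6 + 144.2541/(1+0.151)^6 = 106.9540

£106.95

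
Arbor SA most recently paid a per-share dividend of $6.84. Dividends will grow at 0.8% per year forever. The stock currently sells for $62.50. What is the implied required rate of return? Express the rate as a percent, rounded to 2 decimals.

Rearranging the constant-growth DDM: r = D₁/P₀ + g.
D₁ = 6.84 × (1 + 0.008) = 6.8947.
r = 6.8947 / 62.50 + 0.008 = 0.11032 + 0.008 = 0.11832

11.83%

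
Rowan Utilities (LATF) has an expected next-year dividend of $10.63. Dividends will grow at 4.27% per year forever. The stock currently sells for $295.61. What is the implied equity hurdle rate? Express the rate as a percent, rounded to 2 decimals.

Rearranging the constant-growth DDM: r = D₁/P₀ + g.
r = 10.6300 / 295.61 + 0.0427 = 0.03596 + 0.0427 = 0.07866

7.87%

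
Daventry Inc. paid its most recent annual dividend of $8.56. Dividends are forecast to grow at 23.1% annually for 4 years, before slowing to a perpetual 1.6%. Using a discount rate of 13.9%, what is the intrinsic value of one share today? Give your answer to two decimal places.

$138.21

Two-stage DDM. Project D₁…D_4 at 0.231, terminal growth 0.016, discount at r = 0.139.
D_1 = 10.5374
D_2 = 12.9715
D_3 = 15.9679
D_4 = 19.6565
Terminal value at t=4: TV = D_5/(r−g) = 19.9710/(0.139−0.016) = 162.3658
P₀ = 10.5374/(1+0.139)^1 + 12.9715/(1+0.139)^2 + 15.9679/(1+0.139)^3 + 19.6565/(1+0.139)^4 + 162.3658/(1+0.139)^4 = 138.2072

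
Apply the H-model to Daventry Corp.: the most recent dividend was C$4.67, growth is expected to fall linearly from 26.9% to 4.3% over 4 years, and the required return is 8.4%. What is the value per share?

C$170.28

H-model: P₀ = D₀[(1+g_L) + H(g_S−g_L)]/(r−g_L), with H = 4/2 = 2.
P₀ = 4.67 × [(1+0.043) + 2×(0.269−0.043)] / (0.084−0.043)
   = 4.67 × 1.4950 / 0.041 = 170.2841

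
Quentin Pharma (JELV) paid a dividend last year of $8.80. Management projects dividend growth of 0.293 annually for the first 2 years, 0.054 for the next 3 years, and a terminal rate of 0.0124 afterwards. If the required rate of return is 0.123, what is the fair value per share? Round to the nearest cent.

$140.96

Three-stage DDM. Project D₁…D_5; terminal Gordon value at t=5 with g = 0.0124; discount at r = 0.123.
D_1 = 11.3784
D_2 = 14.7123
D_3 = 15.5067
D_4 = 16.3441
D_5 = 17.2267
TV_5 = 17.4403/(0.123−0.0124) = 157.6880
P₀ = Σ Dₜ/(1+r)ᵗ + TV_5/(1+r)^5 = 140.9563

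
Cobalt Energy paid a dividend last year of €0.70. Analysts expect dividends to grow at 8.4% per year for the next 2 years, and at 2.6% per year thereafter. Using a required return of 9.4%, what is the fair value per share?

€11.75

Two-stage DDM. Project D₁…D_2 at 0.084, terminal growth 0.026, discount at r = 0.094.
D_1 = 0.7588
D_2 = 0.8225
Terminal value at t=2: TV = D_3/(r−g) = 0.8439/(0.094−0.026) = 12.4107
P₀ = 0.7588/(1+0.094)^1 + 0.8225/(1+0.094)^2 + 12.4107/(1+0.094)^2 = 11.7504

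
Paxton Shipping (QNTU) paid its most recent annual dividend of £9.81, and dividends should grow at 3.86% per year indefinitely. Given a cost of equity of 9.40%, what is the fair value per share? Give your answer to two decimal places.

Gordon growth model: P₀ = D₁/(r − g). D₁ = 9.81 × (1 + 0.0386) = 10.1887.
P₀ = 10.1887 / (0.094 − 0.0386) = 10.1887 / 0.0554 = 183.9109

£183.91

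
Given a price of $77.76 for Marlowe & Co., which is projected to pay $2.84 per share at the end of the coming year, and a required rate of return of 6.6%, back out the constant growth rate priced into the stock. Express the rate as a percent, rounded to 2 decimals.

2.95%

From P₀ = D₁/(r − g), the implied growth is g = r − D₁/P₀.
g = 0.066 − 2.84/77.76 = 0.066 − 0.03652 = 0.02948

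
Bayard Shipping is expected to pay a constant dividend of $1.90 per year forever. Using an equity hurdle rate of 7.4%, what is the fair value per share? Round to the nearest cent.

$25.68

Zero-growth DDM (perpetuity): P₀ = D/r = 1.90 / 0.074 = 25.6757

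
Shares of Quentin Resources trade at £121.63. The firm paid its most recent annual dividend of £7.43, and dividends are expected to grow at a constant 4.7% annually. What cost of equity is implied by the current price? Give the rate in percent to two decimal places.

11.10%

Rearranging the constant-growth DDM: r = D₁/P₀ + g.
D₁ = 7.43 × (1 + 0.047) = 7.7792.
r = 7.7792 / 121.63 + 0.047 = 0.06396 + 0.047 = 0.11096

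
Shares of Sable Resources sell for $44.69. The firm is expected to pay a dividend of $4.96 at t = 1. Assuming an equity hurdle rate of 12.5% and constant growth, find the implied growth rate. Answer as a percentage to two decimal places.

1.40%

From P₀ = D₁/(r − g), the implied growth is g = r − D₁/P₀.
g = 0.125 − 4.96/44.69 = 0.125 − 0.11099 = 0.01401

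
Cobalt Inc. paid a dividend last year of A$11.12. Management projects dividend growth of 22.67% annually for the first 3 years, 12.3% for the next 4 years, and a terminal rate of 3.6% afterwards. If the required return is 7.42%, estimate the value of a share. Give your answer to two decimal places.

Three-stage DDM. Project D₁…D_7; terminal Gordon value at t=7 with g = 0.036; discount at r = 0.0742.
D_1 = 13.6409
D_2 = 16.7333
D_3 = 20.5267
D_4 = 23.0515
D_5 = 25.8869
D_6 = 29.0709
D_7 = 32.6467
TV_7 = 33.8220/(0.0742−0.036) = 885.3914
P₀ = Σ Dₜ/(1+r)ᵗ + TV_7/(1+r)^7 = 654.3360

A$654.34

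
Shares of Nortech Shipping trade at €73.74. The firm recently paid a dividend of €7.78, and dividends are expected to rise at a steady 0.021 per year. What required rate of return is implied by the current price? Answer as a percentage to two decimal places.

12.87%

Rearranging the constant-growth DDM: r = D₁/P₀ + g.
D₁ = 7.78 × (1 + 0.021) = 7.9434.
r = 7.9434 / 73.74 + 0.021 = 0.10772 + 0.021 = 0.12872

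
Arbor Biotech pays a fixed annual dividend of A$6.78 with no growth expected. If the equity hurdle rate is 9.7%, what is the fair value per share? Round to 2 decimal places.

Zero-growth DDM (perpetuity): P₀ = D/r = 6.78 / 0.097 = 69.8969

A$69.90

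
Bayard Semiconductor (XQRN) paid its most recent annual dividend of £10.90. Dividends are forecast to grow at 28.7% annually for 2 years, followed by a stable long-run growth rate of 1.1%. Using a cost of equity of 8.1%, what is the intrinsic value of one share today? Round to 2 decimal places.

£251.57

Two-stage DDM. Project D₁…D_2 at 0.287, terminal growth 0.011, discount at r = 0.081.
D_1 = 14.0283
D_2 = 18.0544
Terminal value at t=2: TV = D_3/(r−g) = 18.2530/(0.081−0.011) = 260.7574
P₀ = 14.0283/(1+0.081)^1 + 18.0544/(1+0.081)^2 + 260.7574/(1+0.081)^2 = 251.5713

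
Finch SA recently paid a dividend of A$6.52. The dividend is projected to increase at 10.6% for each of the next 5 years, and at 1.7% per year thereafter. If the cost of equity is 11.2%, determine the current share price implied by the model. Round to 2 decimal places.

A$100.01

Two-stage DDM. Project D₁…D_5 at 0.106, terminal growth 0.017, discount at r = 0.112.
D_1 = 7.2111
D_2 = 7.9755
D_3 = 8.8209
D_4 = 9.7559
D_5 = 10.7900
Terminal value at t=5: TV = D_6/(r−g) = 10.9735/(0.112−0.017) = 115.5103
P₀ = 7.2111/(1+0.112)^1 + 7.9755/(1+0.112)^2 + 8.8209/(1+0.112)^3 + 9.7559/(1+0.112)^4 + 10.7900/(1+0.112)^5 + 115.5103/(1+0.112)^5 = 100.0116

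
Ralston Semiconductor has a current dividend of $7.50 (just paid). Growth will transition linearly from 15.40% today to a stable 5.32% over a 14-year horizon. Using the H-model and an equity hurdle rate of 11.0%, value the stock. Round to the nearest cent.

H-model: P₀ = D₀[(1+g_L) + H(g_S−g_L)]/(r−g_L), with H = 14/2 = 7.
P₀ = 7.50 × [(1+0.0532) + 7×(0.154−0.0532)] / (0.11−0.0532)
   = 7.50 × 1.7588 / 0.0568 = 232.2359

$232.24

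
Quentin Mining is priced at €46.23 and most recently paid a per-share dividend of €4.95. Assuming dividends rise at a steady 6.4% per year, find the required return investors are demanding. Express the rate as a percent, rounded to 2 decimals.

17.79%

Rearranging the constant-growth DDM: r = D₁/P₀ + g.
D₁ = 4.95 × (1 + 0.064) = 5.2668.
r = 5.2668 / 46.23 + 0.064 = 0.11393 + 0.064 = 0.17793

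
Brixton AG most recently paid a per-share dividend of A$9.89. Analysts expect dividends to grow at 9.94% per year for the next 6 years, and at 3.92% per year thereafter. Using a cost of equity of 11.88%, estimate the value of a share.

Two-stage DDM. Project D₁…D_6 at 0.0994, terminal growth 0.0392, discount at r = 0.1188.
D_1 = 10.8731
D_2 = 11.9538
D_3 = 13.1421
D_4 = 14.4484
D_5 = 15.8846
D_6 = 17.4635
Terminal value at t=6: TV = D_7/(r−g) = 18.1480/(0.1188−0.0392) = 227.9905
P₀ = 10.8731/(1+0.1188)^1 + 11.9538/(1+0.1188)^2 + 13.1421/(1+0.1188)^3 + 14.4484/(1+0.1188)^4 + 15.8846/(1+0.1188)^5 + 17.4635/(1+0.1188)^6 + 227.9905/(1+0.1188)^6 = 172.0934

A$172.09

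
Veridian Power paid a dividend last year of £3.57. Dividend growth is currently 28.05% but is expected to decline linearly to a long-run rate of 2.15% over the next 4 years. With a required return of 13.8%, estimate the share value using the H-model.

£47.18

H-model: P₀ = D₀[(1+g_L) + H(g_S−g_L)]/(r−g_L), with H = 4/2 = 2.
P₀ = 3.57 × [(1+0.0215) + 2×(0.2805−0.0215)] / (0.138−0.0215)
   = 3.57 × 1.5395 / 0.1165 = 47.1761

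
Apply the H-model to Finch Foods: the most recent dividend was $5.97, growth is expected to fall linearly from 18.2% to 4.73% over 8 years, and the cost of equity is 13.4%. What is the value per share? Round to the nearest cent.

$109.22

H-model: P₀ = D₀[(1+g_L) + H(g_S−g_L)]/(r−g_L), with H = 8/2 = 4.
P₀ = 5.97 × [(1+0.0473) + 4×(0.182−0.0473)] / (0.134−0.0473)
   = 5.97 × 1.5861 / 0.0867 = 109.2159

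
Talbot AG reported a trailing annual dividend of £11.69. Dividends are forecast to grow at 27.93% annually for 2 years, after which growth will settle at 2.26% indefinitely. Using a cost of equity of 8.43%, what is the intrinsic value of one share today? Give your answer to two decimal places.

£299.77

Two-stage DDM. Project D₁…D_2 at 0.2793, terminal growth 0.0226, discount at r = 0.0843.
D_1 = 14.9550
D_2 = 19.1320
Terminal value at t=2: TV = D_3/(r−g) = 19.5643/(0.0843−0.0226) = 317.0881
P₀ = 14.9550/(1+0.0843)^1 + 19.1320/(1+0.0843)^2 + 317.0881/(1+0.0843)^2 = 299.7651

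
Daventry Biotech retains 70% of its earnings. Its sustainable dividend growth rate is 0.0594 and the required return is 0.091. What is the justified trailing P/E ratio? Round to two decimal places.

Payout ratio b = 1 − 0.70 = 0.30.
Justified trailing P/E = b(1+g)/(r−g) = 0.30×(1+0.0594)/(0.091−0.0594) = 10.0576

10.06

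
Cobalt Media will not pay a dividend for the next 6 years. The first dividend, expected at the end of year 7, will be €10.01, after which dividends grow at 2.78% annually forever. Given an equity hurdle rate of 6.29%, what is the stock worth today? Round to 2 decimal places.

€197.78

Deferred-dividend DDM. At t=6 the remaining stream is a growing perpetuity with first payment D_7 = 10.01.
V_6 = D_7/(r−g) = 10.01/(0.0629−0.0278) = 285.1852
P₀ = V_6/(1+r)^6 = 285.1852/(1+0.0629)^6 = 197.7755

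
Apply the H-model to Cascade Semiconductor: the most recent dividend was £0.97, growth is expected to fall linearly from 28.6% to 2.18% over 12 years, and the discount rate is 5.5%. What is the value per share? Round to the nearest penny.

H-model: P₀ = D₀[(1+g_L) + H(g_S−g_L)]/(r−g_L), with H = 12/2 = 6.
P₀ = 0.97 × [(1+0.0218) + 6×(0.286−0.0218)] / (0.055−0.0218)
   = 0.97 × 2.6070 / 0.0332 = 76.1684

£76.17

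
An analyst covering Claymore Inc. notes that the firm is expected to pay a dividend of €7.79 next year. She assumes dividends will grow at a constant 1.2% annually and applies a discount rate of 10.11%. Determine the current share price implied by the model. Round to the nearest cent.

Gordon growth model: P₀ = D₁/(r − g), with D₁ = 7.79 given directly.
P₀ = 7.7900 / (0.1011 − 0.012) = 7.7900 / 0.0891 = 87.4299

€87.43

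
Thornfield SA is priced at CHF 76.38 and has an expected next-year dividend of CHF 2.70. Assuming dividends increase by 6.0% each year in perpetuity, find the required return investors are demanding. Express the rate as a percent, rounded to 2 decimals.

9.53%

Rearranging the constant-growth DDM: r = D₁/P₀ + g.
r = 2.7000 / 76.38 + 0.06 = 0.03535 + 0.06 = 0.09535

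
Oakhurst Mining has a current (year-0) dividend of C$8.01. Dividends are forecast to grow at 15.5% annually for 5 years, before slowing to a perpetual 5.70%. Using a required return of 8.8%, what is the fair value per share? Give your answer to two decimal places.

Two-stage DDM. Project D₁…D_5 at 0.155, terminal growth 0.057, discount at r = 0.088.
D_1 = 9.2515
D_2 = 10.6855
D_3 = 12.3418
D_4 = 14.2548
D_5 = 16.4643
Terminal value at t=5: TV = D_6/(r−g) = 17.4027/(0.088−0.057) = 561.3784
P₀ = 9.2515/(1+0.088)^1 + 10.6855/(1+0.088)^2 + 12.3418/(1+0.088)^3 + 14.2548/(1+0.088)^4 + 16.4643/(1+0.088)^5 + 561.3784/(1+0.088)^5 = 416.3085

C$416.31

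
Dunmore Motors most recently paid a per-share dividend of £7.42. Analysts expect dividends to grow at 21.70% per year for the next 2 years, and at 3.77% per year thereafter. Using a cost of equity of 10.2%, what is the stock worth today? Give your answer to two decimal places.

Two-stage DDM. Project D₁…D_2 at 0.217, terminal growth 0.0377, discount at r = 0.102.
D_1 = 9.0301
D_2 = 10.9897
Terminal value at t=2: TV = D_3/(r−g) = 11.4040/(0.102−0.0377) = 177.3560
P₀ = 9.0301/(1+0.102)^1 + 10.9897/(1+0.102)^2 + 177.3560/(1+0.102)^2 = 163.2874

£163.29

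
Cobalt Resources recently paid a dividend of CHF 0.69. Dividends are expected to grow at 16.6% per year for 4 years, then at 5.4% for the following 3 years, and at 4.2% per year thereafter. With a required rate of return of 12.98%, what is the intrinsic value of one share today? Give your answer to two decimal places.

CHF 12.58

Three-stage DDM. Project D₁…D_7; terminal Gordon value at t=7 with g = 0.042; discount at r = 0.1298.
D_1 = 0.8045
D_2 = 0.9381
D_3 = 1.0938
D_4 = 1.2754
D_5 = 1.3443
D_6 = 1.4169
D_7 = 1.4934
TV_7 = 1.5561/(0.1298−0.042) = 17.7230
P₀ = Σ Dₜ/(1+r)ᵗ + TV_7/(1+r)^7 = 12.5781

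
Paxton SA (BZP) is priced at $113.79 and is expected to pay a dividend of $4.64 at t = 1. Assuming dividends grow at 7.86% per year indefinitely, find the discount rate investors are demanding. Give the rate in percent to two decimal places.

Rearranging the constant-growth DDM: r = D₁/P₀ + g.
r = 4.6400 / 113.79 + 0.0786 = 0.04078 + 0.0786 = 0.11938

11.94%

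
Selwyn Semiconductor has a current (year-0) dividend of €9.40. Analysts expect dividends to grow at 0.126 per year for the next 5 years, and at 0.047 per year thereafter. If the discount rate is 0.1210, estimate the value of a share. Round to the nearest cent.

€183.62

Two-stage DDM. Project D₁…D_5 at 0.126, terminal growth 0.047, discount at r = 0.121.
D_1 = 10.5844
D_2 = 11.9180
D_3 = 13.4197
D_4 = 15.1106
D_5 = 17.0145
Terminal value at t=5: TV = D_6/(r−g) = 17.8142/(0.121−0.047) = 240.7325
P₀ = 10.5844/(1+0.121)^1 + 11.9180/(1+0.121)^2 + 13.4197/(1+0.121)^3 + 15.1106/(1+0.121)^4 + 17.0145/(1+0.121)^5 + 240.7325/(1+0.121)^5 = 183.6226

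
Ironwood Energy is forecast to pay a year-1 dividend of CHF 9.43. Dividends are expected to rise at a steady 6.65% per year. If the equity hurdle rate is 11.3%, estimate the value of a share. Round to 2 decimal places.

CHF 202.80

Gordon growth model: P₀ = D₁/(r − g), with D₁ = 9.43 given directly.
P₀ = 9.4300 / (0.113 − 0.0665) = 9.4300 / 0.0465 = 202.7957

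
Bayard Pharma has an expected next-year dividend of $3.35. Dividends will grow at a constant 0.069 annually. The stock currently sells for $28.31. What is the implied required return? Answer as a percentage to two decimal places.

Rearranging the constant-growth DDM: r = D₁/P₀ + g.
r = 3.3500 / 28.31 + 0.069 = 0.11833 + 0.069 = 0.18733

18.73%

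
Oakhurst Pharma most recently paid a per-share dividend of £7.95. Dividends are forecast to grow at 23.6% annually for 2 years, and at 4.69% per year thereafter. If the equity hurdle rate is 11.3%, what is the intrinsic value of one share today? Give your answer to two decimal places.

£173.91

Two-stage DDM. Project D₁…D_2 at 0.236, terminal growth 0.0469, discount at r = 0.113.
D_1 = 9.8262
D_2 = 12.1452
Terminal value at t=2: TV = D_3/(r−g) = 12.7148/(0.113−0.0469) = 192.3569
P₀ = 9.8262/(1+0.113)^1 + 12.1452/(1+0.113)^2 + 192.3569/(1+0.113)^2 = 173.9135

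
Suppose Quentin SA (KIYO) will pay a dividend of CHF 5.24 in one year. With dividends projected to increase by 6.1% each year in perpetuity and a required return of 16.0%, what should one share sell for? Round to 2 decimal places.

CHF 52.93

Gordon growth model: P₀ = D₁/(r − g), with D₁ = 5.24 given directly.
P₀ = 5.2400 / (0.16 − 0.061) = 5.2400 / 0.099 = 52.9293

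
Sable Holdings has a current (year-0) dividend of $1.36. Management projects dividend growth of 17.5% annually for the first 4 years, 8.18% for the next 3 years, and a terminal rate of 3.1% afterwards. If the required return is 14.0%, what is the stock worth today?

$22.43

Three-stage DDM. Project D₁…D_7; terminal Gordon value at t=7 with g = 0.031; discount at r = 0.14.
D_1 = 1.5980
D_2 = 1.8777
D_3 = 2.2062
D_4 = 2.5923
D_5 = 2.8044
D_6 = 3.0338
D_7 = 3.2819
TV_7 = 3.3837/(0.14−0.031) = 31.0430
P₀ = Σ Dₜ/(1+r)ᵗ + TV_7/(1+r)^7 = 22.4267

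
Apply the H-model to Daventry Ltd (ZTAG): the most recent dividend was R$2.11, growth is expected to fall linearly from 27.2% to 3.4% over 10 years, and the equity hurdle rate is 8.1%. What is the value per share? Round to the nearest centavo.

R$99.84

H-model: P₀ = D₀[(1+g_L) + H(g_S−g_L)]/(r−g_L), with H = 10/2 = 5.
P₀ = 2.11 × [(1+0.034) + 5×(0.272−0.034)] / (0.081−0.034)
   = 2.11 × 2.2240 / 0.047 = 99.8434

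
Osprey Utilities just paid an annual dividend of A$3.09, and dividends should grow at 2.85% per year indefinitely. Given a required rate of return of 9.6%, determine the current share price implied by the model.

Gordon growth model: P₀ = D₁/(r − g). D₁ = 3.09 × (1 + 0.0285) = 3.1781.
P₀ = 3.1781 / (0.096 − 0.0285) = 3.1781 / 0.0675 = 47.0824

A$47.08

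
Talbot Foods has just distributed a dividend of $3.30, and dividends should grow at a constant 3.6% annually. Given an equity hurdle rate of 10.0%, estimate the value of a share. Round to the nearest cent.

Gordon growth model: P₀ = D₁/(r − g). D₁ = 3.30 × (1 + 0.036) = 3.4188.
P₀ = 3.4188 / (0.1 − 0.036) = 3.4188 / 0.064 = 53.4188

$53.42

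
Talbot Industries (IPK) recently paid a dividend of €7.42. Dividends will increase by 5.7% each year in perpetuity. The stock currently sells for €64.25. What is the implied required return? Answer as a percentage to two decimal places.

17.91%

Rearranging the constant-growth DDM: r = D₁/P₀ + g.
D₁ = 7.42 × (1 + 0.057) = 7.8429.
r = 7.8429 / 64.25 + 0.057 = 0.12207 + 0.057 = 0.17907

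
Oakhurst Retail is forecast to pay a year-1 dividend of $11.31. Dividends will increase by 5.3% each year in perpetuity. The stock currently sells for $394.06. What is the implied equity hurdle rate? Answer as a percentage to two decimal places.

Rearranging the constant-growth DDM: r = D₁/P₀ + g.
r = 11.3100 / 394.06 + 0.053 = 0.02870 + 0.053 = 0.08170

8.17%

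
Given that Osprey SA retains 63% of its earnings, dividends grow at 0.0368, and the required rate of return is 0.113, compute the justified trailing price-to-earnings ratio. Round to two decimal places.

Payout ratio b = 1 − 0.63 = 0.37.
Justified trailing P/E = b(1+g)/(r−g) = 0.37×(1+0.0368)/(0.113−0.0368) = 5.0343

5.03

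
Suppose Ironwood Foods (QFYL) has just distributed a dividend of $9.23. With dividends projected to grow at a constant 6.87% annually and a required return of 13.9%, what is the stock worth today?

$140.31

Gordon growth model: P₀ = D₁/(r − g). D₁ = 9.23 × (1 + 0.0687) = 9.8641.
P₀ = 9.8641 / (0.139 − 0.0687) = 9.8641 / 0.0703 = 140.3144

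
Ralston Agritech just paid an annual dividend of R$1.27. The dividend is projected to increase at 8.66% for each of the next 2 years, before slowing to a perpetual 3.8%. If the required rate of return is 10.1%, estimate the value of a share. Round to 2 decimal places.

R$22.87

Two-stage DDM. Project D₁…D_2 at 0.0866, terminal growth 0.038, discount at r = 0.101.
D_1 = 1.3800
D_2 = 1.4995
Terminal value at t=2: TV = D_3/(r−g) = 1.5565/(0.101−0.038) = 24.7059
P₀ = 1.3800/(1+0.101)^1 + 1.4995/(1+0.101)^2 + 24.7059/(1+0.101)^2 = 22.8714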